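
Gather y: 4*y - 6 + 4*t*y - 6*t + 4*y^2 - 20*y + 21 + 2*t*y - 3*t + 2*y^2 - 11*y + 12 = -9*t + 6*y^2 + y*(6*t - 27) + 27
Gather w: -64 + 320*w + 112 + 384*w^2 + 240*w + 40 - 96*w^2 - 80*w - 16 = 288*w^2 + 480*w + 72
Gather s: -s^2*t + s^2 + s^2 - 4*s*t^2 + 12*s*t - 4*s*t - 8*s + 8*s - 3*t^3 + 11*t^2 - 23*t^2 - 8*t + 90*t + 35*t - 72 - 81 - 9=s^2*(2 - t) + s*(-4*t^2 + 8*t) - 3*t^3 - 12*t^2 + 117*t - 162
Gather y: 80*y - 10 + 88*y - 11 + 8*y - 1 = 176*y - 22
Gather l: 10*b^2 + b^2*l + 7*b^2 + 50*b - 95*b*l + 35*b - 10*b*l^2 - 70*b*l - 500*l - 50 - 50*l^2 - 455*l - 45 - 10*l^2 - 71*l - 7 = 17*b^2 + 85*b + l^2*(-10*b - 60) + l*(b^2 - 165*b - 1026) - 102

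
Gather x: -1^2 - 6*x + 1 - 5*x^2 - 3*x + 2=-5*x^2 - 9*x + 2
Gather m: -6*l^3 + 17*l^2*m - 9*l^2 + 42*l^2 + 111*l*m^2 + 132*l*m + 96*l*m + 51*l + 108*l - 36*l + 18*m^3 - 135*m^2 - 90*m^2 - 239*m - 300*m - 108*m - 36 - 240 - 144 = -6*l^3 + 33*l^2 + 123*l + 18*m^3 + m^2*(111*l - 225) + m*(17*l^2 + 228*l - 647) - 420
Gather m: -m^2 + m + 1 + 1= -m^2 + m + 2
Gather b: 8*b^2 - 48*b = 8*b^2 - 48*b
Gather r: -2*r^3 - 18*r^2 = -2*r^3 - 18*r^2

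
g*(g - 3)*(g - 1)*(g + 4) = g^4 - 13*g^2 + 12*g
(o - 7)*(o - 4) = o^2 - 11*o + 28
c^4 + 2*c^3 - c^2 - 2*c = c*(c - 1)*(c + 1)*(c + 2)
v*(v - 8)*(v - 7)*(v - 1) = v^4 - 16*v^3 + 71*v^2 - 56*v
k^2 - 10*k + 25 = (k - 5)^2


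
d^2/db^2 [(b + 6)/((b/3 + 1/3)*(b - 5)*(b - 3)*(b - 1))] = 12*(3*b^7 - 2*b^6 - 243*b^5 + 1350*b^4 - 2435*b^3 + 1098*b^2 + 243*b + 882)/(b^12 - 24*b^11 + 234*b^10 - 1160*b^9 + 2847*b^8 - 1776*b^7 - 6580*b^6 + 12528*b^5 + 303*b^4 - 14968*b^3 + 6570*b^2 + 5400*b - 3375)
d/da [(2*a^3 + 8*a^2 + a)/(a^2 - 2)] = (2*a^4 - 13*a^2 - 32*a - 2)/(a^4 - 4*a^2 + 4)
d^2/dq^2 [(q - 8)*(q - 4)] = 2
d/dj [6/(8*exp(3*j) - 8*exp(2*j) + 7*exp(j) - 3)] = (-144*exp(2*j) + 96*exp(j) - 42)*exp(j)/(8*exp(3*j) - 8*exp(2*j) + 7*exp(j) - 3)^2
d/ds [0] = 0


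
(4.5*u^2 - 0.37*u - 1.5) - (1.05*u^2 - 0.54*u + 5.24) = 3.45*u^2 + 0.17*u - 6.74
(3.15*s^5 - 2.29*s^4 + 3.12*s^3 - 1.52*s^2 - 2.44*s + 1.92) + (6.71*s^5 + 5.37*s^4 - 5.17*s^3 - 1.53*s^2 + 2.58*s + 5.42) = 9.86*s^5 + 3.08*s^4 - 2.05*s^3 - 3.05*s^2 + 0.14*s + 7.34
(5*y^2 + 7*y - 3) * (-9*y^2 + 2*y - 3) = -45*y^4 - 53*y^3 + 26*y^2 - 27*y + 9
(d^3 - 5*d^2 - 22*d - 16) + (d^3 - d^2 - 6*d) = 2*d^3 - 6*d^2 - 28*d - 16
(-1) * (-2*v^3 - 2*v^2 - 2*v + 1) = 2*v^3 + 2*v^2 + 2*v - 1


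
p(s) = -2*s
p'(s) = -2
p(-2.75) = 5.50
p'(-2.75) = -2.00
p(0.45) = -0.90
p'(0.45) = -2.00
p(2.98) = -5.96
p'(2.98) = -2.00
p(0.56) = -1.12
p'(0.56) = -2.00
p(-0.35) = 0.70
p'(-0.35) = -2.00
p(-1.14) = 2.28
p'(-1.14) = -2.00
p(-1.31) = 2.62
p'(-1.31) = -2.00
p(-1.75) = 3.50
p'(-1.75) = -2.00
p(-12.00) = 24.00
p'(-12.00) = -2.00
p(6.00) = -12.00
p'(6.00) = -2.00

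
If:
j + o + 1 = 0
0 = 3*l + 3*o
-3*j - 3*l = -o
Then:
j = -4/7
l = 3/7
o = -3/7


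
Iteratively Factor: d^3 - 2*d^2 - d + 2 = (d + 1)*(d^2 - 3*d + 2) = (d - 2)*(d + 1)*(d - 1)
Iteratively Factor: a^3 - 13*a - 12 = (a + 3)*(a^2 - 3*a - 4) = (a - 4)*(a + 3)*(a + 1)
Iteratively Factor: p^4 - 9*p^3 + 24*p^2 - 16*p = (p)*(p^3 - 9*p^2 + 24*p - 16) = p*(p - 4)*(p^2 - 5*p + 4) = p*(p - 4)*(p - 1)*(p - 4)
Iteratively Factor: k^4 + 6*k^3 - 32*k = (k + 4)*(k^3 + 2*k^2 - 8*k) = k*(k + 4)*(k^2 + 2*k - 8) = k*(k - 2)*(k + 4)*(k + 4)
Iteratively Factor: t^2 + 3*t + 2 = (t + 2)*(t + 1)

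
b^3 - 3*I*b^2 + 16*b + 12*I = (b - 6*I)*(b + I)*(b + 2*I)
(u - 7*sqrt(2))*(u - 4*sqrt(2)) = u^2 - 11*sqrt(2)*u + 56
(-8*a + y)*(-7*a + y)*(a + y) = 56*a^3 + 41*a^2*y - 14*a*y^2 + y^3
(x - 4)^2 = x^2 - 8*x + 16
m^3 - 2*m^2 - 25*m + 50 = (m - 5)*(m - 2)*(m + 5)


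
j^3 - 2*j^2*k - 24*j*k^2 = j*(j - 6*k)*(j + 4*k)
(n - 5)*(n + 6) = n^2 + n - 30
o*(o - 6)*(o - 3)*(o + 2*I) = o^4 - 9*o^3 + 2*I*o^3 + 18*o^2 - 18*I*o^2 + 36*I*o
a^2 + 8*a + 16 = (a + 4)^2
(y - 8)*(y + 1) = y^2 - 7*y - 8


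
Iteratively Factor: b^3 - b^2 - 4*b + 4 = (b - 2)*(b^2 + b - 2) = (b - 2)*(b - 1)*(b + 2)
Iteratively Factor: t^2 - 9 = (t + 3)*(t - 3)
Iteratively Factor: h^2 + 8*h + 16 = (h + 4)*(h + 4)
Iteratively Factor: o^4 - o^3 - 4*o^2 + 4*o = (o - 2)*(o^3 + o^2 - 2*o) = (o - 2)*(o - 1)*(o^2 + 2*o) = (o - 2)*(o - 1)*(o + 2)*(o)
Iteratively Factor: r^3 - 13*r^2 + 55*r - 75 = (r - 3)*(r^2 - 10*r + 25) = (r - 5)*(r - 3)*(r - 5)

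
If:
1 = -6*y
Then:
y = -1/6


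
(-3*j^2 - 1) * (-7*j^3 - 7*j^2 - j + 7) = 21*j^5 + 21*j^4 + 10*j^3 - 14*j^2 + j - 7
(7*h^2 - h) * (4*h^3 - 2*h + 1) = 28*h^5 - 4*h^4 - 14*h^3 + 9*h^2 - h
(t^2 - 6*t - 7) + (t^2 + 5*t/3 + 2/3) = 2*t^2 - 13*t/3 - 19/3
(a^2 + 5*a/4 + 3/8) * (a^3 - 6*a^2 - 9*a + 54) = a^5 - 19*a^4/4 - 129*a^3/8 + 81*a^2/2 + 513*a/8 + 81/4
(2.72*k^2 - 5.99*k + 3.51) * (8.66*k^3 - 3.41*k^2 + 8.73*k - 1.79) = 23.5552*k^5 - 61.1486*k^4 + 74.5681*k^3 - 69.1306*k^2 + 41.3644*k - 6.2829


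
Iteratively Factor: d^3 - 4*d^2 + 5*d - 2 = (d - 1)*(d^2 - 3*d + 2) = (d - 2)*(d - 1)*(d - 1)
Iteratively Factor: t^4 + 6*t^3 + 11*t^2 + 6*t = (t + 1)*(t^3 + 5*t^2 + 6*t) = (t + 1)*(t + 3)*(t^2 + 2*t) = t*(t + 1)*(t + 3)*(t + 2)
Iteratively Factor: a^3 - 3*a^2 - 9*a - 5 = (a + 1)*(a^2 - 4*a - 5) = (a + 1)^2*(a - 5)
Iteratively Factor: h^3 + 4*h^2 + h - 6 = (h - 1)*(h^2 + 5*h + 6) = (h - 1)*(h + 2)*(h + 3)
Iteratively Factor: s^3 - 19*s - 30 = (s - 5)*(s^2 + 5*s + 6) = (s - 5)*(s + 3)*(s + 2)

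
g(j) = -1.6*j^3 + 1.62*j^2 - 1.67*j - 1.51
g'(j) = -4.8*j^2 + 3.24*j - 1.67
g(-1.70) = 13.87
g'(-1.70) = -21.05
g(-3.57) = 97.90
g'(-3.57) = -74.41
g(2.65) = -24.33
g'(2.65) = -26.79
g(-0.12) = -1.28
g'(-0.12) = -2.13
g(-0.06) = -1.40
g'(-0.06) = -1.88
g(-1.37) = 7.93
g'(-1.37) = -15.12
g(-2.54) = 39.40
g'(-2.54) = -40.87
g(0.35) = -1.96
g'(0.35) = -1.12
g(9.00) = -1051.72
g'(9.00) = -361.31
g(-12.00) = 3016.61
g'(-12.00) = -731.75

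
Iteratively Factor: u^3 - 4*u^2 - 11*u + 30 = (u - 2)*(u^2 - 2*u - 15) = (u - 2)*(u + 3)*(u - 5)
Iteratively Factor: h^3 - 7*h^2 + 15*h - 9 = (h - 3)*(h^2 - 4*h + 3) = (h - 3)*(h - 1)*(h - 3)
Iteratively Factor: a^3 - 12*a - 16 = (a + 2)*(a^2 - 2*a - 8) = (a - 4)*(a + 2)*(a + 2)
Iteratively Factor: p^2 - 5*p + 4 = (p - 4)*(p - 1)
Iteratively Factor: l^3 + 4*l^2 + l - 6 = (l + 3)*(l^2 + l - 2) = (l - 1)*(l + 3)*(l + 2)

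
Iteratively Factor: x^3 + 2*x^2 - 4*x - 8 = (x - 2)*(x^2 + 4*x + 4) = (x - 2)*(x + 2)*(x + 2)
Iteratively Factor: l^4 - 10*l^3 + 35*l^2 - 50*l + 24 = (l - 3)*(l^3 - 7*l^2 + 14*l - 8) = (l - 3)*(l - 2)*(l^2 - 5*l + 4) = (l - 4)*(l - 3)*(l - 2)*(l - 1)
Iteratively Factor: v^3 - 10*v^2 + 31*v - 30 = (v - 3)*(v^2 - 7*v + 10) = (v - 3)*(v - 2)*(v - 5)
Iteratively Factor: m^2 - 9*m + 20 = (m - 5)*(m - 4)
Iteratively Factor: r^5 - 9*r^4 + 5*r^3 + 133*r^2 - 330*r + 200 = (r - 5)*(r^4 - 4*r^3 - 15*r^2 + 58*r - 40) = (r - 5)^2*(r^3 + r^2 - 10*r + 8) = (r - 5)^2*(r - 2)*(r^2 + 3*r - 4) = (r - 5)^2*(r - 2)*(r - 1)*(r + 4)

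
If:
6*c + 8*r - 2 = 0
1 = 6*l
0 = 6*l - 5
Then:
No Solution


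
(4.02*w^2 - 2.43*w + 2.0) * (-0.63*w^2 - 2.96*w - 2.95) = -2.5326*w^4 - 10.3683*w^3 - 5.9262*w^2 + 1.2485*w - 5.9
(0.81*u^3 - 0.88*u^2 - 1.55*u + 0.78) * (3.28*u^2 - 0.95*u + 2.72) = 2.6568*u^5 - 3.6559*u^4 - 2.0448*u^3 + 1.6373*u^2 - 4.957*u + 2.1216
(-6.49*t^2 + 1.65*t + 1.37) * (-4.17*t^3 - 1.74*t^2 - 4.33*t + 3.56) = 27.0633*t^5 + 4.4121*t^4 + 19.5178*t^3 - 32.6327*t^2 - 0.0581000000000005*t + 4.8772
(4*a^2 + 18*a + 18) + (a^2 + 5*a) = 5*a^2 + 23*a + 18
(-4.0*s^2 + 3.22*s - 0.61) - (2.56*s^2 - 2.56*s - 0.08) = -6.56*s^2 + 5.78*s - 0.53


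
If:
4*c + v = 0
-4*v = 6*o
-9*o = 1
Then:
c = -1/24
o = -1/9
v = 1/6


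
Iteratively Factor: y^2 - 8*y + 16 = (y - 4)*(y - 4)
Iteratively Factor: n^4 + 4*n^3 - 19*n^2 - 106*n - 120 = (n - 5)*(n^3 + 9*n^2 + 26*n + 24) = (n - 5)*(n + 2)*(n^2 + 7*n + 12) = (n - 5)*(n + 2)*(n + 3)*(n + 4)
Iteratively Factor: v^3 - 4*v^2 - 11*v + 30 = (v - 2)*(v^2 - 2*v - 15) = (v - 2)*(v + 3)*(v - 5)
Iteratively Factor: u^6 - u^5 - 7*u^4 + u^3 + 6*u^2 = (u + 2)*(u^5 - 3*u^4 - u^3 + 3*u^2) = (u - 1)*(u + 2)*(u^4 - 2*u^3 - 3*u^2) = (u - 1)*(u + 1)*(u + 2)*(u^3 - 3*u^2) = u*(u - 1)*(u + 1)*(u + 2)*(u^2 - 3*u) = u^2*(u - 1)*(u + 1)*(u + 2)*(u - 3)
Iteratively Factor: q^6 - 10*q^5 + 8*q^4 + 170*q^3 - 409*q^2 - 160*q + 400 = (q - 4)*(q^5 - 6*q^4 - 16*q^3 + 106*q^2 + 15*q - 100) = (q - 5)*(q - 4)*(q^4 - q^3 - 21*q^2 + q + 20) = (q - 5)*(q - 4)*(q + 1)*(q^3 - 2*q^2 - 19*q + 20) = (q - 5)^2*(q - 4)*(q + 1)*(q^2 + 3*q - 4) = (q - 5)^2*(q - 4)*(q + 1)*(q + 4)*(q - 1)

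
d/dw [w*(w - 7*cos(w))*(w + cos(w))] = 6*w^2*sin(w) + 3*w^2 + 7*w*sin(2*w) - 12*w*cos(w) - 7*cos(w)^2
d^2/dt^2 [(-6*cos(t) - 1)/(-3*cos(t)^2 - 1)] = (108*sin(t)^4*cos(t) + 36*sin(t)^4 - 6*sin(t)^2 - 54*cos(t)^5 + 6*cos(t) - 24)/(3*sin(t)^2 - 4)^3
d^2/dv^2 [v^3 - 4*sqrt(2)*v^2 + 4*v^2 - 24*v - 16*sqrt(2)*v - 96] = 6*v - 8*sqrt(2) + 8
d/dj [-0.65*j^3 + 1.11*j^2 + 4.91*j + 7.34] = -1.95*j^2 + 2.22*j + 4.91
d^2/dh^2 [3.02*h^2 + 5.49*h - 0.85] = 6.04000000000000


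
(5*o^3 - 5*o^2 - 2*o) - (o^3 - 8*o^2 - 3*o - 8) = 4*o^3 + 3*o^2 + o + 8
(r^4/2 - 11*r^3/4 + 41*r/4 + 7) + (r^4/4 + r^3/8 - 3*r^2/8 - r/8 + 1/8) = 3*r^4/4 - 21*r^3/8 - 3*r^2/8 + 81*r/8 + 57/8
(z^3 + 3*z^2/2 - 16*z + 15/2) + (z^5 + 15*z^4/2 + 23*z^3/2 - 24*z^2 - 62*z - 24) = z^5 + 15*z^4/2 + 25*z^3/2 - 45*z^2/2 - 78*z - 33/2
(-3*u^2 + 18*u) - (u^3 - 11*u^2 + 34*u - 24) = -u^3 + 8*u^2 - 16*u + 24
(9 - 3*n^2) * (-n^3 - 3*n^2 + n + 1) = 3*n^5 + 9*n^4 - 12*n^3 - 30*n^2 + 9*n + 9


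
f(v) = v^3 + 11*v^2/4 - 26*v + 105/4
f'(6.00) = 115.00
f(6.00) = 185.25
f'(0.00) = -26.00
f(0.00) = 26.25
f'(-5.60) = 37.28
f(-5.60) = 82.47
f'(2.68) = 10.29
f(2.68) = -4.43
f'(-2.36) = -22.27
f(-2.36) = 89.78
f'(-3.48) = -8.81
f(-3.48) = 107.89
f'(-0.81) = -28.49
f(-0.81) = 48.58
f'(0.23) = -24.58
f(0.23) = 20.43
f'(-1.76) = -26.39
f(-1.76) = 75.08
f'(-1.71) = -26.63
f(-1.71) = 73.75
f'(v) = 3*v^2 + 11*v/2 - 26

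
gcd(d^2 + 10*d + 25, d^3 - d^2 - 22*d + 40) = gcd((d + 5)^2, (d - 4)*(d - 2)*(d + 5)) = d + 5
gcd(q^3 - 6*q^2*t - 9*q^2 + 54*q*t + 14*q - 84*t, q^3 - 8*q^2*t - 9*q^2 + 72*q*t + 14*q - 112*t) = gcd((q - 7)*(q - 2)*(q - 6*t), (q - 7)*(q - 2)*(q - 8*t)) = q^2 - 9*q + 14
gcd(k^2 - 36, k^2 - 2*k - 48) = k + 6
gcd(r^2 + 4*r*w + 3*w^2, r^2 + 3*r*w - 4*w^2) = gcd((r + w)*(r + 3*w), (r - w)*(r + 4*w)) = 1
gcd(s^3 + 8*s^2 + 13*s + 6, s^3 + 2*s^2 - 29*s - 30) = s^2 + 7*s + 6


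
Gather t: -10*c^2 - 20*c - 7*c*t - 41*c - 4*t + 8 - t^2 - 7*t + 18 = -10*c^2 - 61*c - t^2 + t*(-7*c - 11) + 26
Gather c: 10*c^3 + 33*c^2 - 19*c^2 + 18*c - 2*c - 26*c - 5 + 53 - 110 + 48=10*c^3 + 14*c^2 - 10*c - 14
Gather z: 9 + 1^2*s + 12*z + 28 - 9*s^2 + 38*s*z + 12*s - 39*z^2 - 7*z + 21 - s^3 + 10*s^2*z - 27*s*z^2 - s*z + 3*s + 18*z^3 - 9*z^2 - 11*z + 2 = -s^3 - 9*s^2 + 16*s + 18*z^3 + z^2*(-27*s - 48) + z*(10*s^2 + 37*s - 6) + 60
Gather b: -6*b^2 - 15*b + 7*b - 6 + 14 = -6*b^2 - 8*b + 8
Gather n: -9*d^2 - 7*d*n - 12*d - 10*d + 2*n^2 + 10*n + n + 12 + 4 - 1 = -9*d^2 - 22*d + 2*n^2 + n*(11 - 7*d) + 15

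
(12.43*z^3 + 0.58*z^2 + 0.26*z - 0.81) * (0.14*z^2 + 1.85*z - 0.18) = 1.7402*z^5 + 23.0767*z^4 - 1.128*z^3 + 0.2632*z^2 - 1.5453*z + 0.1458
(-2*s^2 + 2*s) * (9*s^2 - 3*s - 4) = -18*s^4 + 24*s^3 + 2*s^2 - 8*s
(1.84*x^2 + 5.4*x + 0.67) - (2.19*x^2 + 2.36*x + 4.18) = -0.35*x^2 + 3.04*x - 3.51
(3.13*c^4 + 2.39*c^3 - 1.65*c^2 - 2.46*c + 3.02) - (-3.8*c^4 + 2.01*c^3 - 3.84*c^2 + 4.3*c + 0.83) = 6.93*c^4 + 0.38*c^3 + 2.19*c^2 - 6.76*c + 2.19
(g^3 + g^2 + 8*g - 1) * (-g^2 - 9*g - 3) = -g^5 - 10*g^4 - 20*g^3 - 74*g^2 - 15*g + 3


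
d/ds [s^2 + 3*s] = 2*s + 3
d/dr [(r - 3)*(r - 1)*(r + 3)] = 3*r^2 - 2*r - 9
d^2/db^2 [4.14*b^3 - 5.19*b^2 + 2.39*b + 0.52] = 24.84*b - 10.38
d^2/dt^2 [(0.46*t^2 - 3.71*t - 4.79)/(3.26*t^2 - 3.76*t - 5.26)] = (-67.5798000000001*t^3 - 258.109848*t^2 - 29.422152*t - 127.508232)/(34.645976*t^6 - 119.879328*t^5 - 29.4378*t^4 + 333.69248*t^3 + 47.4978*t^2 - 312.090528*t - 145.531576)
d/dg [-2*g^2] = -4*g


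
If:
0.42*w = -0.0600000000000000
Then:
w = -0.14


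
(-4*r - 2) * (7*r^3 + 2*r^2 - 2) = -28*r^4 - 22*r^3 - 4*r^2 + 8*r + 4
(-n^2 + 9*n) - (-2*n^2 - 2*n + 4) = n^2 + 11*n - 4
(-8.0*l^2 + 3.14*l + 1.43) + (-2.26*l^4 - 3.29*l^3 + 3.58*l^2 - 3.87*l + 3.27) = -2.26*l^4 - 3.29*l^3 - 4.42*l^2 - 0.73*l + 4.7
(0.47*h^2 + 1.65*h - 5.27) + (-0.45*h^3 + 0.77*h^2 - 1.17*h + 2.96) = -0.45*h^3 + 1.24*h^2 + 0.48*h - 2.31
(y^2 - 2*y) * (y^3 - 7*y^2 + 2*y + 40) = y^5 - 9*y^4 + 16*y^3 + 36*y^2 - 80*y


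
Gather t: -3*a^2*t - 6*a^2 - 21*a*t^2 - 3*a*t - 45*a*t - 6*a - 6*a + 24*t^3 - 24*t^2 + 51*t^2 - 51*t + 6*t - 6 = -6*a^2 - 12*a + 24*t^3 + t^2*(27 - 21*a) + t*(-3*a^2 - 48*a - 45) - 6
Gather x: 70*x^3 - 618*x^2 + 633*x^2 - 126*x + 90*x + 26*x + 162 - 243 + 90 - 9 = 70*x^3 + 15*x^2 - 10*x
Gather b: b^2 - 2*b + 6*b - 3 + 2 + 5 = b^2 + 4*b + 4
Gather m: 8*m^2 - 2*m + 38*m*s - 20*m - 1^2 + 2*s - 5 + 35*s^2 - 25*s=8*m^2 + m*(38*s - 22) + 35*s^2 - 23*s - 6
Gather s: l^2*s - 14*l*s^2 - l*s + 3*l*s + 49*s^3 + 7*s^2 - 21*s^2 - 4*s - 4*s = 49*s^3 + s^2*(-14*l - 14) + s*(l^2 + 2*l - 8)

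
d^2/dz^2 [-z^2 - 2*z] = -2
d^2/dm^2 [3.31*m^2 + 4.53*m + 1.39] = 6.62000000000000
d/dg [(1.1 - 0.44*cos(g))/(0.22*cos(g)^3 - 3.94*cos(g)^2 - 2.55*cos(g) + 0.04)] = (-0.1936*cos(g)^3 + 2.4596*cos(g)^2 - 8.668*cos(g) - 2.7874)*sin(g)/(0.0484*cos(g)^6 - 1.7336*cos(g)^5 + 14.4016*cos(g)^4 + 20.1116*cos(g)^3 + 6.1873*cos(g)^2 - 0.204*cos(g) + 0.0016)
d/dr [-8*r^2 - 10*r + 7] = -16*r - 10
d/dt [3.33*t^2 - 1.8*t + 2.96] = 6.66*t - 1.8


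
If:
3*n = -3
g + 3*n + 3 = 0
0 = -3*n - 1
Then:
No Solution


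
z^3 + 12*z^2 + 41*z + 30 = (z + 1)*(z + 5)*(z + 6)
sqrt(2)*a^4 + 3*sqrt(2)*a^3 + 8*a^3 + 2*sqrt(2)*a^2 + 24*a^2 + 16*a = a*(a + 2)*(a + 4*sqrt(2))*(sqrt(2)*a + sqrt(2))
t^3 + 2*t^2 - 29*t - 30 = (t - 5)*(t + 1)*(t + 6)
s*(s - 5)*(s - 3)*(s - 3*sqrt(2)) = s^4 - 8*s^3 - 3*sqrt(2)*s^3 + 15*s^2 + 24*sqrt(2)*s^2 - 45*sqrt(2)*s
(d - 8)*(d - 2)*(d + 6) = d^3 - 4*d^2 - 44*d + 96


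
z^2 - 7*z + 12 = (z - 4)*(z - 3)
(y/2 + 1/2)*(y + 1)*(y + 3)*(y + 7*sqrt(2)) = y^4/2 + 5*y^3/2 + 7*sqrt(2)*y^3/2 + 7*y^2/2 + 35*sqrt(2)*y^2/2 + 3*y/2 + 49*sqrt(2)*y/2 + 21*sqrt(2)/2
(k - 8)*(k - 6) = k^2 - 14*k + 48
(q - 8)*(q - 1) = q^2 - 9*q + 8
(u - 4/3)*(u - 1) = u^2 - 7*u/3 + 4/3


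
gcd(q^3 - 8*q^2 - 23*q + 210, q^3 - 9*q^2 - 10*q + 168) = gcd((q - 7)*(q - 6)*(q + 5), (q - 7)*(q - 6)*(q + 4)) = q^2 - 13*q + 42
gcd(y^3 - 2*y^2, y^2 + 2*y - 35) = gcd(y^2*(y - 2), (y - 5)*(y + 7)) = 1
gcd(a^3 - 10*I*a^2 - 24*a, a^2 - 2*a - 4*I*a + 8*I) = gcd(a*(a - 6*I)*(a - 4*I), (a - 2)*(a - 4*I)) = a - 4*I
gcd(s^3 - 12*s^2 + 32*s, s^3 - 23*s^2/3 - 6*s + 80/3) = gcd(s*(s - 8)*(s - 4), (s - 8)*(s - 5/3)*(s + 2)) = s - 8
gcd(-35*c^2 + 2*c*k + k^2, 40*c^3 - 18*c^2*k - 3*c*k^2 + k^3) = 5*c - k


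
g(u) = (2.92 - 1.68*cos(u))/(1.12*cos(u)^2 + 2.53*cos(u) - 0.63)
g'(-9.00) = 0.12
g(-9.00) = -2.22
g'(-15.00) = -0.05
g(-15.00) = -2.20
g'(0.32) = 0.44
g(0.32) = 0.48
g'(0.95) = 5.19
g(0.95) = 1.59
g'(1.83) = 3.02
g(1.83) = -2.78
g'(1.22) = 56.79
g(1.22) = 6.30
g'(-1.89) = -2.25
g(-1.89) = -2.62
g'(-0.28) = -0.37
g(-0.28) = 0.46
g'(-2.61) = 0.09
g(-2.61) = -2.21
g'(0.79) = 2.44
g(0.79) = 1.02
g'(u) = (2.92 - 1.68*cos(u))*(2.24*sin(u)*cos(u) + 2.53*sin(u))/(1.12*cos(u)^2 + 2.53*cos(u) - 0.63)^2 + 1.68*sin(u)/(1.12*cos(u)^2 + 2.53*cos(u) - 0.63)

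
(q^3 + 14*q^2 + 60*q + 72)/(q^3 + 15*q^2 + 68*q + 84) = (q + 6)/(q + 7)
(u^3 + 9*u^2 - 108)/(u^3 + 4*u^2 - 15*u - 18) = (u + 6)/(u + 1)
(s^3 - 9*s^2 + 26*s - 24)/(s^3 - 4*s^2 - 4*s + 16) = (s - 3)/(s + 2)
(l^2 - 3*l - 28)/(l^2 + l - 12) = (l - 7)/(l - 3)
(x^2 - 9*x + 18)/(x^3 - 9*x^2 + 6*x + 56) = (x^2 - 9*x + 18)/(x^3 - 9*x^2 + 6*x + 56)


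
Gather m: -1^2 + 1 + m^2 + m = m^2 + m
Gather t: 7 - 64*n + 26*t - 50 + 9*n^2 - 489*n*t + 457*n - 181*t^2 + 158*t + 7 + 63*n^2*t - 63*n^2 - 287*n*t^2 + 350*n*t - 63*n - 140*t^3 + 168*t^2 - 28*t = -54*n^2 + 330*n - 140*t^3 + t^2*(-287*n - 13) + t*(63*n^2 - 139*n + 156) - 36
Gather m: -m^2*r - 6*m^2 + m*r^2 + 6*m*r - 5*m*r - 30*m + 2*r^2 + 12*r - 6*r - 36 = m^2*(-r - 6) + m*(r^2 + r - 30) + 2*r^2 + 6*r - 36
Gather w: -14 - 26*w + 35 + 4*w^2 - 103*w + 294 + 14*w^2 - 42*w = 18*w^2 - 171*w + 315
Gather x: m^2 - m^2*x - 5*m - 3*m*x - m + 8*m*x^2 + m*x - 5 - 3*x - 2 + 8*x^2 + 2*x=m^2 - 6*m + x^2*(8*m + 8) + x*(-m^2 - 2*m - 1) - 7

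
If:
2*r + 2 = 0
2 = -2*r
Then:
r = -1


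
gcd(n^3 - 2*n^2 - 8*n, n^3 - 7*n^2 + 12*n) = n^2 - 4*n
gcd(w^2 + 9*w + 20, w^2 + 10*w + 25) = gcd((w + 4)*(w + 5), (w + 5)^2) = w + 5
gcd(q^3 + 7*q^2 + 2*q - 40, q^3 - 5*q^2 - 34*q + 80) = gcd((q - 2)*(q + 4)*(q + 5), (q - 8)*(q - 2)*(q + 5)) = q^2 + 3*q - 10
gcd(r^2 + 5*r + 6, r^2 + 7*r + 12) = r + 3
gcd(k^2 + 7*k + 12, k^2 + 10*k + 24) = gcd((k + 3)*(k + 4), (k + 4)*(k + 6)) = k + 4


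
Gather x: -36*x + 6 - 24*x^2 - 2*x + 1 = -24*x^2 - 38*x + 7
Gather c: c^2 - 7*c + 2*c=c^2 - 5*c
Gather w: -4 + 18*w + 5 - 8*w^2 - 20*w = -8*w^2 - 2*w + 1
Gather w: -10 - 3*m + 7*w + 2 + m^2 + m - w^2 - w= m^2 - 2*m - w^2 + 6*w - 8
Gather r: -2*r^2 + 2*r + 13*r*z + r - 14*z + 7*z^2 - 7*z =-2*r^2 + r*(13*z + 3) + 7*z^2 - 21*z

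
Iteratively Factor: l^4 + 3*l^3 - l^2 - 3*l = (l)*(l^3 + 3*l^2 - l - 3) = l*(l + 1)*(l^2 + 2*l - 3) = l*(l + 1)*(l + 3)*(l - 1)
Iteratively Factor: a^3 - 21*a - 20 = (a + 1)*(a^2 - a - 20) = (a - 5)*(a + 1)*(a + 4)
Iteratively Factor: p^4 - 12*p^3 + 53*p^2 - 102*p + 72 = (p - 3)*(p^3 - 9*p^2 + 26*p - 24) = (p - 3)^2*(p^2 - 6*p + 8) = (p - 4)*(p - 3)^2*(p - 2)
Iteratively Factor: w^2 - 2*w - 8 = (w - 4)*(w + 2)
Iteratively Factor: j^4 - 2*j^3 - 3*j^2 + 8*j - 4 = (j - 1)*(j^3 - j^2 - 4*j + 4) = (j - 1)^2*(j^2 - 4) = (j - 1)^2*(j + 2)*(j - 2)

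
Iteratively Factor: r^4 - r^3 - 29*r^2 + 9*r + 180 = (r - 5)*(r^3 + 4*r^2 - 9*r - 36) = (r - 5)*(r + 3)*(r^2 + r - 12) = (r - 5)*(r + 3)*(r + 4)*(r - 3)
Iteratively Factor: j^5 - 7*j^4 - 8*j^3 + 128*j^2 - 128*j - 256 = (j + 4)*(j^4 - 11*j^3 + 36*j^2 - 16*j - 64) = (j - 4)*(j + 4)*(j^3 - 7*j^2 + 8*j + 16) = (j - 4)*(j + 1)*(j + 4)*(j^2 - 8*j + 16) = (j - 4)^2*(j + 1)*(j + 4)*(j - 4)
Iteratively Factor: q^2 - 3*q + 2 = (q - 2)*(q - 1)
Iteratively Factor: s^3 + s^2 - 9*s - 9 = (s + 3)*(s^2 - 2*s - 3) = (s + 1)*(s + 3)*(s - 3)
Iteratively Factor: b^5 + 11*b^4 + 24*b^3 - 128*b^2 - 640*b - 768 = (b - 4)*(b^4 + 15*b^3 + 84*b^2 + 208*b + 192) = (b - 4)*(b + 4)*(b^3 + 11*b^2 + 40*b + 48) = (b - 4)*(b + 3)*(b + 4)*(b^2 + 8*b + 16) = (b - 4)*(b + 3)*(b + 4)^2*(b + 4)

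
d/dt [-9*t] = -9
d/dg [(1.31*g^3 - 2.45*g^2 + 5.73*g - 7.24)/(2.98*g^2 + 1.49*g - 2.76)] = (3.9038*g^4 + 3.9038*g^3 - 31.5727*g^2 + 56.6744*g - 5.0272)/(8.8804*g^4 + 8.8804*g^3 - 14.2295*g^2 - 8.2248*g + 7.6176)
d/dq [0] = 0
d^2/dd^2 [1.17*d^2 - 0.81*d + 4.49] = 2.34000000000000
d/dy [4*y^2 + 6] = 8*y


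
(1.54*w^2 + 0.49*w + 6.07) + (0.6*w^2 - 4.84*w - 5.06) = 2.14*w^2 - 4.35*w + 1.01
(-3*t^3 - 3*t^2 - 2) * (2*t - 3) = -6*t^4 + 3*t^3 + 9*t^2 - 4*t + 6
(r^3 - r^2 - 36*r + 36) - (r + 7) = r^3 - r^2 - 37*r + 29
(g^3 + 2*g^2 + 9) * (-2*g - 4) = -2*g^4 - 8*g^3 - 8*g^2 - 18*g - 36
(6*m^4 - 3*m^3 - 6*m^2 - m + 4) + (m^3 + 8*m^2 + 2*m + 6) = 6*m^4 - 2*m^3 + 2*m^2 + m + 10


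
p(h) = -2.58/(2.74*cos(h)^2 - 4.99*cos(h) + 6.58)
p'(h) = -2.58*(5.48*sin(h)*cos(h) - 4.99*sin(h))/(2.74*cos(h)^2 - 4.99*cos(h) + 6.58)^2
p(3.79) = -0.21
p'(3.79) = -0.10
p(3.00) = -0.18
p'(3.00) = 0.02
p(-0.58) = -0.60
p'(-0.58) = -0.03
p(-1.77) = -0.34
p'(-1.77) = -0.26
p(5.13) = -0.52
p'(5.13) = -0.26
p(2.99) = -0.18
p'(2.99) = 0.02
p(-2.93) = -0.18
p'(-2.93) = -0.03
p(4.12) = -0.25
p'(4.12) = -0.16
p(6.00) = -0.60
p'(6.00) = 0.01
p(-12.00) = -0.60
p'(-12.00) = 0.03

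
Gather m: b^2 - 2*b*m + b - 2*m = b^2 + b + m*(-2*b - 2)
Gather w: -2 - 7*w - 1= -7*w - 3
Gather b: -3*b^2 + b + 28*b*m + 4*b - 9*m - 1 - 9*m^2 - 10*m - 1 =-3*b^2 + b*(28*m + 5) - 9*m^2 - 19*m - 2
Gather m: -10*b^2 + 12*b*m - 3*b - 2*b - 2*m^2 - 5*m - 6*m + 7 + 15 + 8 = -10*b^2 - 5*b - 2*m^2 + m*(12*b - 11) + 30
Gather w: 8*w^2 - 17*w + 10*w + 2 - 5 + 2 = 8*w^2 - 7*w - 1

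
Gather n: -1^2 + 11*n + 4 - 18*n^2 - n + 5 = -18*n^2 + 10*n + 8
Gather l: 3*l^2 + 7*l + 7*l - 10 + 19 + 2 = 3*l^2 + 14*l + 11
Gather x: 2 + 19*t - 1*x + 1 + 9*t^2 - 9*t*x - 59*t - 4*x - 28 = 9*t^2 - 40*t + x*(-9*t - 5) - 25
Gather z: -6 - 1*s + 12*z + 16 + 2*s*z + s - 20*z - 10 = z*(2*s - 8)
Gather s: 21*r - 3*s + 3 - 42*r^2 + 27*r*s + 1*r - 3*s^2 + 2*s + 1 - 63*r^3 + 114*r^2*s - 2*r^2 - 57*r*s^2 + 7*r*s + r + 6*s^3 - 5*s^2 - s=-63*r^3 - 44*r^2 + 23*r + 6*s^3 + s^2*(-57*r - 8) + s*(114*r^2 + 34*r - 2) + 4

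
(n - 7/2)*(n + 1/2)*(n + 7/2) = n^3 + n^2/2 - 49*n/4 - 49/8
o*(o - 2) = o^2 - 2*o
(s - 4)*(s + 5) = s^2 + s - 20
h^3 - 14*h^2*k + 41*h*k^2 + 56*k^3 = (h - 8*k)*(h - 7*k)*(h + k)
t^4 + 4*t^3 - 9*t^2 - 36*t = t*(t - 3)*(t + 3)*(t + 4)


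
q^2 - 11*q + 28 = (q - 7)*(q - 4)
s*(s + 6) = s^2 + 6*s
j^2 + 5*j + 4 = (j + 1)*(j + 4)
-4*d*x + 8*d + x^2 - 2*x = (-4*d + x)*(x - 2)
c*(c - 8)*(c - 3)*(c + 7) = c^4 - 4*c^3 - 53*c^2 + 168*c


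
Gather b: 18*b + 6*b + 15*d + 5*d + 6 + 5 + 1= 24*b + 20*d + 12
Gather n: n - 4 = n - 4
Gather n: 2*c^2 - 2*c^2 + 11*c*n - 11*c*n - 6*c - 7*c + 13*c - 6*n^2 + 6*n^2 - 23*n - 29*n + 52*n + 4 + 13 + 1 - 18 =0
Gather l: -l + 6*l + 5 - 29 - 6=5*l - 30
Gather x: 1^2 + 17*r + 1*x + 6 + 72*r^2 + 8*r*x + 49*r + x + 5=72*r^2 + 66*r + x*(8*r + 2) + 12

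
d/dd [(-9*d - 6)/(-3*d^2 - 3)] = (-3*d^2 - 4*d + 3)/(d^4 + 2*d^2 + 1)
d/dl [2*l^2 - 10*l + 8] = 4*l - 10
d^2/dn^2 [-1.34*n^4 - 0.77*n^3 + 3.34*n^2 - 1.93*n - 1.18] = -16.08*n^2 - 4.62*n + 6.68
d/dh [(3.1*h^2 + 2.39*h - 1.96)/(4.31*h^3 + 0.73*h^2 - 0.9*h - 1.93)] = (-13.361*h^4 - 20.6018*h^3 + 20.8081*h^2 - 9.1044*h - 6.3767)/(18.5761*h^6 + 6.2926*h^5 - 7.2251*h^4 - 17.9506*h^3 - 2.0078*h^2 + 3.474*h + 3.7249)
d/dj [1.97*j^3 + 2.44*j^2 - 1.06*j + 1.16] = 5.91*j^2 + 4.88*j - 1.06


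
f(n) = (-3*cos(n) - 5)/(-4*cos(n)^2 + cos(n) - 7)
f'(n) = (-8*sin(n)*cos(n) + sin(n))*(-3*cos(n) - 5)/(-4*cos(n)^2 + cos(n) - 7)^2 + 3*sin(n)/(-4*cos(n)^2 + cos(n) - 7)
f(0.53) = 0.83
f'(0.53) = 0.11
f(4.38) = 0.52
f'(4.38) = 0.59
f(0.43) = 0.82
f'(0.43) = 0.10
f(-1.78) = 0.59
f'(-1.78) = 0.61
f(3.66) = 0.22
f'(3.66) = 0.22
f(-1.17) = 0.85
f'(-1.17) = 0.15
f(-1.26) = 0.84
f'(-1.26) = 0.24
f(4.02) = 0.33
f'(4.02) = 0.42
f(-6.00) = 0.81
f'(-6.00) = 0.07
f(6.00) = 0.81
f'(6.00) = -0.07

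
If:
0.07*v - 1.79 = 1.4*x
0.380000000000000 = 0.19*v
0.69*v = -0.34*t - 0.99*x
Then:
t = -0.63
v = 2.00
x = -1.18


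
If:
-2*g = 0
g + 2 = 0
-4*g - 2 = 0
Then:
No Solution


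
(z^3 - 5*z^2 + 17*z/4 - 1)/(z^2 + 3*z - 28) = (z^2 - z + 1/4)/(z + 7)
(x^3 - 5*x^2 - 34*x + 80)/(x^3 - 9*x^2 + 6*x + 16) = (x + 5)/(x + 1)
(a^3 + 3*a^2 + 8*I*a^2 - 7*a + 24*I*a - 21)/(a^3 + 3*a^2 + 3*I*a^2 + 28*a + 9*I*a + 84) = (a + I)/(a - 4*I)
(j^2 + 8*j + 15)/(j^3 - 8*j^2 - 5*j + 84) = (j + 5)/(j^2 - 11*j + 28)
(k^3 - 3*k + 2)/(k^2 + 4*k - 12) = (k^3 - 3*k + 2)/(k^2 + 4*k - 12)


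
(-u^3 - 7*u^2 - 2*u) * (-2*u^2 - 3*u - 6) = 2*u^5 + 17*u^4 + 31*u^3 + 48*u^2 + 12*u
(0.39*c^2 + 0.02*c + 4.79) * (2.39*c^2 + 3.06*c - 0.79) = 0.9321*c^4 + 1.2412*c^3 + 11.2012*c^2 + 14.6416*c - 3.7841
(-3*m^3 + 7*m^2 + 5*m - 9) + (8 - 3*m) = -3*m^3 + 7*m^2 + 2*m - 1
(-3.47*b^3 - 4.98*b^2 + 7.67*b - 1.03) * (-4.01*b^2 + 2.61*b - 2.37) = 13.9147*b^5 + 10.9131*b^4 - 35.5306*b^3 + 35.9516*b^2 - 20.8662*b + 2.4411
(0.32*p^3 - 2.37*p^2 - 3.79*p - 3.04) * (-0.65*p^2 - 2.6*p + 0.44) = -0.208*p^5 + 0.7085*p^4 + 8.7663*p^3 + 10.7872*p^2 + 6.2364*p - 1.3376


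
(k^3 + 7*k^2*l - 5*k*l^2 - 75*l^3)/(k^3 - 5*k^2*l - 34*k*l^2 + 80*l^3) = (k^2 + 2*k*l - 15*l^2)/(k^2 - 10*k*l + 16*l^2)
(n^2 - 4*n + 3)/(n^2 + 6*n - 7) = (n - 3)/(n + 7)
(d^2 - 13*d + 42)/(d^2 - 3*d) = (d^2 - 13*d + 42)/(d*(d - 3))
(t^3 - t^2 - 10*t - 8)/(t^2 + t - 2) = (t^2 - 3*t - 4)/(t - 1)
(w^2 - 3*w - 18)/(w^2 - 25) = (w^2 - 3*w - 18)/(w^2 - 25)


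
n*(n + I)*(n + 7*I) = n^3 + 8*I*n^2 - 7*n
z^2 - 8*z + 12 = (z - 6)*(z - 2)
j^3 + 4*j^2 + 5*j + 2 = (j + 1)^2*(j + 2)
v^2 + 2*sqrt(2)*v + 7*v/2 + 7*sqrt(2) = (v + 7/2)*(v + 2*sqrt(2))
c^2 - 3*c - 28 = (c - 7)*(c + 4)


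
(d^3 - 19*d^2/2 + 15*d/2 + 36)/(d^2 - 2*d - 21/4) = 2*(d^2 - 11*d + 24)/(2*d - 7)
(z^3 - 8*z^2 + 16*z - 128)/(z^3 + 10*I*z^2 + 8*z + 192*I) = (z^2 + 4*z*(-2 + I) - 32*I)/(z^2 + 14*I*z - 48)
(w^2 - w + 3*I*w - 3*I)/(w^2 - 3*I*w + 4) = (w^2 - w + 3*I*w - 3*I)/(w^2 - 3*I*w + 4)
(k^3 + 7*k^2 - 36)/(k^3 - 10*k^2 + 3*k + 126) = (k^2 + 4*k - 12)/(k^2 - 13*k + 42)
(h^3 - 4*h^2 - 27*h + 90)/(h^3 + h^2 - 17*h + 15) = (h - 6)/(h - 1)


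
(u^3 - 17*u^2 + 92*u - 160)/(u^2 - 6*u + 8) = (u^2 - 13*u + 40)/(u - 2)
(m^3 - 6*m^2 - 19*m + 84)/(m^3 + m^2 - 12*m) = (m - 7)/m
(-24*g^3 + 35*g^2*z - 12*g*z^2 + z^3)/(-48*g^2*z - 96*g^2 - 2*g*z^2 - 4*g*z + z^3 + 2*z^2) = (3*g^2 - 4*g*z + z^2)/(6*g*z + 12*g + z^2 + 2*z)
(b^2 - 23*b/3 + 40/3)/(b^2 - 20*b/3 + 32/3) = (b - 5)/(b - 4)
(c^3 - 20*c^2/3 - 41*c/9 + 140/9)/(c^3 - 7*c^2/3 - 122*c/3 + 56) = (c + 5/3)/(c + 6)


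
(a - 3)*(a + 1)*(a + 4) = a^3 + 2*a^2 - 11*a - 12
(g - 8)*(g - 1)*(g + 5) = g^3 - 4*g^2 - 37*g + 40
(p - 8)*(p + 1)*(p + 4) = p^3 - 3*p^2 - 36*p - 32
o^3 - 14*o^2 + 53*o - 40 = (o - 8)*(o - 5)*(o - 1)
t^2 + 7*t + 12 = (t + 3)*(t + 4)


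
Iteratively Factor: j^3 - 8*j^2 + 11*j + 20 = (j + 1)*(j^2 - 9*j + 20) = (j - 5)*(j + 1)*(j - 4)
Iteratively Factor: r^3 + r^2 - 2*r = (r - 1)*(r^2 + 2*r) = r*(r - 1)*(r + 2)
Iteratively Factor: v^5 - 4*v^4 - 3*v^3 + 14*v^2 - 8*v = (v)*(v^4 - 4*v^3 - 3*v^2 + 14*v - 8) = v*(v - 1)*(v^3 - 3*v^2 - 6*v + 8) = v*(v - 1)^2*(v^2 - 2*v - 8) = v*(v - 4)*(v - 1)^2*(v + 2)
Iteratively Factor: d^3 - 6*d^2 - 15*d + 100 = (d - 5)*(d^2 - d - 20) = (d - 5)^2*(d + 4)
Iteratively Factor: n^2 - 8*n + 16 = (n - 4)*(n - 4)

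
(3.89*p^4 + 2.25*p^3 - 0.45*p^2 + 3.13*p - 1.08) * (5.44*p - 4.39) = 21.1616*p^5 - 4.8371*p^4 - 12.3255*p^3 + 19.0027*p^2 - 19.6159*p + 4.7412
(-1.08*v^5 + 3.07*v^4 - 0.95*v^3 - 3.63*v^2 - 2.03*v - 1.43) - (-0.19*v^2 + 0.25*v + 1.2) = -1.08*v^5 + 3.07*v^4 - 0.95*v^3 - 3.44*v^2 - 2.28*v - 2.63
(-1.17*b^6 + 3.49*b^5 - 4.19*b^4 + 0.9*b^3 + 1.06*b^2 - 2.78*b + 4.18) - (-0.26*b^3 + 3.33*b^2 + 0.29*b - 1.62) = -1.17*b^6 + 3.49*b^5 - 4.19*b^4 + 1.16*b^3 - 2.27*b^2 - 3.07*b + 5.8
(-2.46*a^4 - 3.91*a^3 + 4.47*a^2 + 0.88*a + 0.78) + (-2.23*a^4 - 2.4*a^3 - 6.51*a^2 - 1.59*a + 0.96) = -4.69*a^4 - 6.31*a^3 - 2.04*a^2 - 0.71*a + 1.74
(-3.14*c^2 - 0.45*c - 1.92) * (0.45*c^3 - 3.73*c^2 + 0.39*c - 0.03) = -1.413*c^5 + 11.5097*c^4 - 0.4101*c^3 + 7.0803*c^2 - 0.7353*c + 0.0576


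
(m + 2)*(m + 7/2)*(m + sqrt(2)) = m^3 + sqrt(2)*m^2 + 11*m^2/2 + 7*m + 11*sqrt(2)*m/2 + 7*sqrt(2)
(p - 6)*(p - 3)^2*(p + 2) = p^4 - 10*p^3 + 21*p^2 + 36*p - 108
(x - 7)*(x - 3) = x^2 - 10*x + 21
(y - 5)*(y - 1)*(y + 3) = y^3 - 3*y^2 - 13*y + 15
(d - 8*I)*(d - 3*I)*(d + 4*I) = d^3 - 7*I*d^2 + 20*d - 96*I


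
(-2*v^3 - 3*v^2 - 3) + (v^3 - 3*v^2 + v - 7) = -v^3 - 6*v^2 + v - 10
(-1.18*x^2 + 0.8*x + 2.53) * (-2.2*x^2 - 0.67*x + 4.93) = 2.596*x^4 - 0.9694*x^3 - 11.9194*x^2 + 2.2489*x + 12.4729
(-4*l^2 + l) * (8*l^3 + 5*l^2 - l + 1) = -32*l^5 - 12*l^4 + 9*l^3 - 5*l^2 + l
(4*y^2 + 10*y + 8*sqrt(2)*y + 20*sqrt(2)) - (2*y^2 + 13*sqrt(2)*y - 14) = 2*y^2 - 5*sqrt(2)*y + 10*y + 14 + 20*sqrt(2)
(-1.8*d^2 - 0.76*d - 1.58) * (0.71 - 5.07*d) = 9.126*d^3 + 2.5752*d^2 + 7.471*d - 1.1218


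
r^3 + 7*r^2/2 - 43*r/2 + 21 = (r - 2)*(r - 3/2)*(r + 7)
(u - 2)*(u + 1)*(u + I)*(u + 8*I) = u^4 - u^3 + 9*I*u^3 - 10*u^2 - 9*I*u^2 + 8*u - 18*I*u + 16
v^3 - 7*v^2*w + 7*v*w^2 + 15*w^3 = (v - 5*w)*(v - 3*w)*(v + w)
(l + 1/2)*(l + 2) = l^2 + 5*l/2 + 1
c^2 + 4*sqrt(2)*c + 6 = (c + sqrt(2))*(c + 3*sqrt(2))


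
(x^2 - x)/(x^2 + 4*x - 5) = x/(x + 5)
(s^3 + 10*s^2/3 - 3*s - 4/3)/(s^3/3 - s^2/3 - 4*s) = (-3*s^3 - 10*s^2 + 9*s + 4)/(s*(-s^2 + s + 12))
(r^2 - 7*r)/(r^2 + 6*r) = (r - 7)/(r + 6)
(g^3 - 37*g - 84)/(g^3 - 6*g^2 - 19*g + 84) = (g + 3)/(g - 3)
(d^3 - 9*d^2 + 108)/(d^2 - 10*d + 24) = (d^2 - 3*d - 18)/(d - 4)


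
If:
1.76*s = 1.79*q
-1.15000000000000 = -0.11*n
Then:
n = 10.45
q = 0.983240223463687*s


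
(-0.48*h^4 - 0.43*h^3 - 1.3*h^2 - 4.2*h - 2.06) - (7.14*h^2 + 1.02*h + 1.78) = -0.48*h^4 - 0.43*h^3 - 8.44*h^2 - 5.22*h - 3.84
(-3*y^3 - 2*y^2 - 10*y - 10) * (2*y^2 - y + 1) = -6*y^5 - y^4 - 21*y^3 - 12*y^2 - 10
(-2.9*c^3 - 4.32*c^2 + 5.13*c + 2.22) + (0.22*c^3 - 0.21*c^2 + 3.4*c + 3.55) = -2.68*c^3 - 4.53*c^2 + 8.53*c + 5.77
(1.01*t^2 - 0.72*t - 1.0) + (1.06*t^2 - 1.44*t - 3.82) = 2.07*t^2 - 2.16*t - 4.82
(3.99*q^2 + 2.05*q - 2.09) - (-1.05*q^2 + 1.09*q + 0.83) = 5.04*q^2 + 0.96*q - 2.92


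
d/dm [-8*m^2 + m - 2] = 1 - 16*m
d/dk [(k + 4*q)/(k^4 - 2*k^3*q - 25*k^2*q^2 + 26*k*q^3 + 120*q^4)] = (-3*k^2 + 12*k*q + q^2)/(k^6 - 12*k^5*q + 34*k^4*q^2 + 72*k^3*q^3 - 359*k^2*q^4 - 60*k*q^5 + 900*q^6)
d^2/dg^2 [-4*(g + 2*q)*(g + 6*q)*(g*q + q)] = 8*q*(-3*g - 8*q - 1)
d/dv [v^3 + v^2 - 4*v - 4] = 3*v^2 + 2*v - 4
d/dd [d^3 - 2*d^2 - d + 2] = 3*d^2 - 4*d - 1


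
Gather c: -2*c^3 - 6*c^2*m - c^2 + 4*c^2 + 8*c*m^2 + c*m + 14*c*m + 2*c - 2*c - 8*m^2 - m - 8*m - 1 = -2*c^3 + c^2*(3 - 6*m) + c*(8*m^2 + 15*m) - 8*m^2 - 9*m - 1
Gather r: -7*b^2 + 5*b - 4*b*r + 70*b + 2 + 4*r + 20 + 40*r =-7*b^2 + 75*b + r*(44 - 4*b) + 22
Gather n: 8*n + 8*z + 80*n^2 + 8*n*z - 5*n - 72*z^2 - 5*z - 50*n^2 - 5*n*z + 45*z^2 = 30*n^2 + n*(3*z + 3) - 27*z^2 + 3*z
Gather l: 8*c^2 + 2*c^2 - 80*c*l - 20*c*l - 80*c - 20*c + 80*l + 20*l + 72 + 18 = 10*c^2 - 100*c + l*(100 - 100*c) + 90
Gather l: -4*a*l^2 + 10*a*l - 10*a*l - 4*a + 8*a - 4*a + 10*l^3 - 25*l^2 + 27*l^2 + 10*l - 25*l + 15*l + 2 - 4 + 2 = 10*l^3 + l^2*(2 - 4*a)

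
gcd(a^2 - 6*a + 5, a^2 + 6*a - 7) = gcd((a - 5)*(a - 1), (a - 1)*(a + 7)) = a - 1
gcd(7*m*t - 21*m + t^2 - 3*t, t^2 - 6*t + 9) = t - 3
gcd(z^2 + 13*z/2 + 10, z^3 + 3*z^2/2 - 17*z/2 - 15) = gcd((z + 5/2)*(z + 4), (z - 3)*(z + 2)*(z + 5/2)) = z + 5/2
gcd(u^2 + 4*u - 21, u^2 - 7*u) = 1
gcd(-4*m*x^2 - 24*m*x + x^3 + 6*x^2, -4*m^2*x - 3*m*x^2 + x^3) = -4*m*x + x^2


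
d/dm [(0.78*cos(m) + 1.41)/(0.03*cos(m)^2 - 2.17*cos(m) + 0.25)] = (0.0234*cos(m)^2 + 0.0846*cos(m) - 3.2547)*sin(m)/(0.0009*cos(m)^4 - 0.1302*cos(m)^3 + 4.7239*cos(m)^2 - 1.085*cos(m) + 0.0625)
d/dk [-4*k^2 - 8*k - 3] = -8*k - 8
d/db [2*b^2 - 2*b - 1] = 4*b - 2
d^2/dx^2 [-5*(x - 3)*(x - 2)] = -10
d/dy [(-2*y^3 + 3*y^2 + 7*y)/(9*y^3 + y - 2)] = (-27*y^4 - 130*y^3 + 15*y^2 - 12*y - 14)/(81*y^6 + 18*y^4 - 36*y^3 + y^2 - 4*y + 4)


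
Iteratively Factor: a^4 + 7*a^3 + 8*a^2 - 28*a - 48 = (a + 2)*(a^3 + 5*a^2 - 2*a - 24) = (a + 2)*(a + 3)*(a^2 + 2*a - 8) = (a + 2)*(a + 3)*(a + 4)*(a - 2)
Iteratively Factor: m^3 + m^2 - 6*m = (m - 2)*(m^2 + 3*m) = m*(m - 2)*(m + 3)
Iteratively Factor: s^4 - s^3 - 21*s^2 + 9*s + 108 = (s - 3)*(s^3 + 2*s^2 - 15*s - 36) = (s - 3)*(s + 3)*(s^2 - s - 12) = (s - 3)*(s + 3)^2*(s - 4)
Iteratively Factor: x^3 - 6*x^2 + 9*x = (x - 3)*(x^2 - 3*x) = (x - 3)^2*(x)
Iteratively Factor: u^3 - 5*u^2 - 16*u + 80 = (u - 4)*(u^2 - u - 20) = (u - 5)*(u - 4)*(u + 4)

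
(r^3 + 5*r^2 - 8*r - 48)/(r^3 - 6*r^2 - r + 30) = (r^2 + 8*r + 16)/(r^2 - 3*r - 10)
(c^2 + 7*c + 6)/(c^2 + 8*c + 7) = (c + 6)/(c + 7)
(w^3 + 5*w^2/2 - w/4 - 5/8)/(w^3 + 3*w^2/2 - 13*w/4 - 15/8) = (2*w - 1)/(2*w - 3)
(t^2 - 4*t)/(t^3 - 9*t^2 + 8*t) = (t - 4)/(t^2 - 9*t + 8)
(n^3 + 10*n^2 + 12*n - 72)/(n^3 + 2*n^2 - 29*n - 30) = (n^2 + 4*n - 12)/(n^2 - 4*n - 5)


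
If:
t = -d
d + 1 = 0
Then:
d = -1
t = 1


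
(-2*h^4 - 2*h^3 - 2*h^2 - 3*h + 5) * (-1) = 2*h^4 + 2*h^3 + 2*h^2 + 3*h - 5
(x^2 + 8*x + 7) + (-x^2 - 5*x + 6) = 3*x + 13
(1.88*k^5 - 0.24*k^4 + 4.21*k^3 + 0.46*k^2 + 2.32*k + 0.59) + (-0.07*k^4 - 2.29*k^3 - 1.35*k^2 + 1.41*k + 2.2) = 1.88*k^5 - 0.31*k^4 + 1.92*k^3 - 0.89*k^2 + 3.73*k + 2.79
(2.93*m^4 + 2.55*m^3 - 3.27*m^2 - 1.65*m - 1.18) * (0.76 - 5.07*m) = -14.8551*m^5 - 10.7017*m^4 + 18.5169*m^3 + 5.8803*m^2 + 4.7286*m - 0.8968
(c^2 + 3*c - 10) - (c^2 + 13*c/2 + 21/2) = -7*c/2 - 41/2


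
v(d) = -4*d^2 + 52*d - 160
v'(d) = 52 - 8*d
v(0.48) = -135.96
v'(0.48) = 48.16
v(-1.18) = -226.93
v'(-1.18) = 61.44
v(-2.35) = -304.29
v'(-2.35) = 70.80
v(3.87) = -18.67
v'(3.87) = 21.04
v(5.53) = 5.24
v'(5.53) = 7.76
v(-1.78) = -265.23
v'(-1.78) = 66.24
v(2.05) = -70.21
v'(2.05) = 35.60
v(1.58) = -87.83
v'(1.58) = 39.36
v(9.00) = -16.00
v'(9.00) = -20.00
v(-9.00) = -952.00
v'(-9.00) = 124.00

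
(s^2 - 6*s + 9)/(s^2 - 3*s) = (s - 3)/s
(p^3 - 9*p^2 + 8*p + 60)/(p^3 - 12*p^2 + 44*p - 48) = (p^2 - 3*p - 10)/(p^2 - 6*p + 8)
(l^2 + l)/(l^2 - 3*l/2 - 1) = 2*l*(l + 1)/(2*l^2 - 3*l - 2)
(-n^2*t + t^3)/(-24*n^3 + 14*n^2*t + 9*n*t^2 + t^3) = t*(n + t)/(24*n^2 + 10*n*t + t^2)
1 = 1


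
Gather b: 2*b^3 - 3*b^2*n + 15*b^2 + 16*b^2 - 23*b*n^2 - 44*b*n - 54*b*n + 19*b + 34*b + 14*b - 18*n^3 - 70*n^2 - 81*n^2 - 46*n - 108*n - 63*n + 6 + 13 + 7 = 2*b^3 + b^2*(31 - 3*n) + b*(-23*n^2 - 98*n + 67) - 18*n^3 - 151*n^2 - 217*n + 26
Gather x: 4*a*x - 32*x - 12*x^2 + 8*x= -12*x^2 + x*(4*a - 24)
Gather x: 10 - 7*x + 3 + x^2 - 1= x^2 - 7*x + 12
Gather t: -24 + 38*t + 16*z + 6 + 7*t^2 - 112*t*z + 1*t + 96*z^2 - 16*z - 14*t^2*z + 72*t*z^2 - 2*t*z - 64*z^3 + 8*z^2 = t^2*(7 - 14*z) + t*(72*z^2 - 114*z + 39) - 64*z^3 + 104*z^2 - 18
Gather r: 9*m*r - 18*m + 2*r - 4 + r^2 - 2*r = 9*m*r - 18*m + r^2 - 4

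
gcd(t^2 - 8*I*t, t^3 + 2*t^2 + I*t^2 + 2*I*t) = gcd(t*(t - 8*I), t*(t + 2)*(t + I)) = t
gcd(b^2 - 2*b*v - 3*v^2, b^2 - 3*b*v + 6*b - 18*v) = -b + 3*v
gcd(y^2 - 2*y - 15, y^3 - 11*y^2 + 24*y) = 1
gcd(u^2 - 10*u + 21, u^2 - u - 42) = u - 7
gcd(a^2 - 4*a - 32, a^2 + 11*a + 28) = a + 4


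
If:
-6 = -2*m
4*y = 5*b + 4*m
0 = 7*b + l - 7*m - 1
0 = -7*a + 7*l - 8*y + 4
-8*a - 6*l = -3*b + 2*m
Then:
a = -2112/787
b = 2038/787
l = 3048/787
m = 3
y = 9817/1574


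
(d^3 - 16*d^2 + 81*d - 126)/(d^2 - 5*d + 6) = (d^2 - 13*d + 42)/(d - 2)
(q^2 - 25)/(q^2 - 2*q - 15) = (q + 5)/(q + 3)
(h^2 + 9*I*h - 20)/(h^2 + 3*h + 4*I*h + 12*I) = (h + 5*I)/(h + 3)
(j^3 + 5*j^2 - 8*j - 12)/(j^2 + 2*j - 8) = (j^2 + 7*j + 6)/(j + 4)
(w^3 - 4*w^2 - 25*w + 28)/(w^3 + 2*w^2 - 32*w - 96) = (w^2 - 8*w + 7)/(w^2 - 2*w - 24)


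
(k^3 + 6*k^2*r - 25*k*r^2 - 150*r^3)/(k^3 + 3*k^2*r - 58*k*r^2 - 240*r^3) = (-k + 5*r)/(-k + 8*r)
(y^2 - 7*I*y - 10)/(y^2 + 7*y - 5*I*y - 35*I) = (y - 2*I)/(y + 7)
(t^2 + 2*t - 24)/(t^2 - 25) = (t^2 + 2*t - 24)/(t^2 - 25)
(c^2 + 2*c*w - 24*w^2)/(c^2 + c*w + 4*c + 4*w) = (c^2 + 2*c*w - 24*w^2)/(c^2 + c*w + 4*c + 4*w)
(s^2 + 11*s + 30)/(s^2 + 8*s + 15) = (s + 6)/(s + 3)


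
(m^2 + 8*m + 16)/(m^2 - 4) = (m^2 + 8*m + 16)/(m^2 - 4)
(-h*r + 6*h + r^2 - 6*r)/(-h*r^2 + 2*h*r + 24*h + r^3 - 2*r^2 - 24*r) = 1/(r + 4)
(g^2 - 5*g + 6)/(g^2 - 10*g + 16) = (g - 3)/(g - 8)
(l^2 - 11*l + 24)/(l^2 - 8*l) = (l - 3)/l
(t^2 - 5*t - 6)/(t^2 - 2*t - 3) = (t - 6)/(t - 3)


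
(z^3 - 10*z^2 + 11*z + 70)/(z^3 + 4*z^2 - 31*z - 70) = (z - 7)/(z + 7)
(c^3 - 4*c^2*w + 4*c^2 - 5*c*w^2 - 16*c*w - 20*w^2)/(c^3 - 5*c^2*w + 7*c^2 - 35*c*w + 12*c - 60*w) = (c + w)/(c + 3)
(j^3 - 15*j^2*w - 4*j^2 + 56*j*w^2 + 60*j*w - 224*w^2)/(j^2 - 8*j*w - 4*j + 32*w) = j - 7*w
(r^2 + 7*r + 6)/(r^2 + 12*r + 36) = (r + 1)/(r + 6)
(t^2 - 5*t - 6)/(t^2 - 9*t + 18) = (t + 1)/(t - 3)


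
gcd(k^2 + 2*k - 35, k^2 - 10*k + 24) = 1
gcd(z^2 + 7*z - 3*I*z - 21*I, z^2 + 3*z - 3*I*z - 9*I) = z - 3*I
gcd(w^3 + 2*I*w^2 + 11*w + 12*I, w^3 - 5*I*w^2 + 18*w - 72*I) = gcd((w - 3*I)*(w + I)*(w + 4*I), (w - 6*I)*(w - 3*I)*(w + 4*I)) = w^2 + I*w + 12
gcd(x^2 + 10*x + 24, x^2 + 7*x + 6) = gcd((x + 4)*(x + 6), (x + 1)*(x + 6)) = x + 6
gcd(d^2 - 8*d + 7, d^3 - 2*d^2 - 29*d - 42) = d - 7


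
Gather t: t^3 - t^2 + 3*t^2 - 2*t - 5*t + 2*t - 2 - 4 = t^3 + 2*t^2 - 5*t - 6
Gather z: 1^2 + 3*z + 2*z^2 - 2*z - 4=2*z^2 + z - 3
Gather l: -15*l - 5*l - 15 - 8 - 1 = -20*l - 24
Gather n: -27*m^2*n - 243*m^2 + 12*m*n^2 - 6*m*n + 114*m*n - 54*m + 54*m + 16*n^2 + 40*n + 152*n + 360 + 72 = -243*m^2 + n^2*(12*m + 16) + n*(-27*m^2 + 108*m + 192) + 432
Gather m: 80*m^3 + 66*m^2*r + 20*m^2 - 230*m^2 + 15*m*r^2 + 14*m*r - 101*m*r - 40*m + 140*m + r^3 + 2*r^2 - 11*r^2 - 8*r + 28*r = 80*m^3 + m^2*(66*r - 210) + m*(15*r^2 - 87*r + 100) + r^3 - 9*r^2 + 20*r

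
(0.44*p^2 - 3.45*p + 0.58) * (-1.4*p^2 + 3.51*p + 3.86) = -0.616*p^4 + 6.3744*p^3 - 11.2231*p^2 - 11.2812*p + 2.2388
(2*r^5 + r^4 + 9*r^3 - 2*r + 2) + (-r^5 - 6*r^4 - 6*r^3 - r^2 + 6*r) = r^5 - 5*r^4 + 3*r^3 - r^2 + 4*r + 2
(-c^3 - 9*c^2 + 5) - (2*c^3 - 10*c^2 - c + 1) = -3*c^3 + c^2 + c + 4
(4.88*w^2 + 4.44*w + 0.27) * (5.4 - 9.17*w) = -44.7496*w^3 - 14.3628*w^2 + 21.5001*w + 1.458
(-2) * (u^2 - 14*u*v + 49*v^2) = -2*u^2 + 28*u*v - 98*v^2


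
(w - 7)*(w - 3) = w^2 - 10*w + 21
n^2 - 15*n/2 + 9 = (n - 6)*(n - 3/2)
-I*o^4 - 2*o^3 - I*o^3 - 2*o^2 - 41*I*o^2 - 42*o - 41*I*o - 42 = (o - 7*I)*(o - I)*(o + 6*I)*(-I*o - I)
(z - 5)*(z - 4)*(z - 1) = z^3 - 10*z^2 + 29*z - 20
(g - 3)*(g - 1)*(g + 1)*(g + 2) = g^4 - g^3 - 7*g^2 + g + 6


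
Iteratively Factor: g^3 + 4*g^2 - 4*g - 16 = (g - 2)*(g^2 + 6*g + 8) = (g - 2)*(g + 2)*(g + 4)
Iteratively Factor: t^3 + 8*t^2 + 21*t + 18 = (t + 3)*(t^2 + 5*t + 6) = (t + 3)^2*(t + 2)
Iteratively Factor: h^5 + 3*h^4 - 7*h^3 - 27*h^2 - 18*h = (h + 3)*(h^4 - 7*h^2 - 6*h) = h*(h + 3)*(h^3 - 7*h - 6) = h*(h - 3)*(h + 3)*(h^2 + 3*h + 2) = h*(h - 3)*(h + 2)*(h + 3)*(h + 1)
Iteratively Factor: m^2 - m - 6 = (m - 3)*(m + 2)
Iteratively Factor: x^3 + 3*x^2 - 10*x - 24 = (x + 4)*(x^2 - x - 6) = (x - 3)*(x + 4)*(x + 2)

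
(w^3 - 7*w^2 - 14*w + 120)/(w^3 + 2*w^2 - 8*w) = (w^2 - 11*w + 30)/(w*(w - 2))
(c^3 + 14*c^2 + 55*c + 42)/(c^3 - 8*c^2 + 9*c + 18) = (c^2 + 13*c + 42)/(c^2 - 9*c + 18)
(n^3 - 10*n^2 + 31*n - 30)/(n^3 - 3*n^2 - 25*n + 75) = (n - 2)/(n + 5)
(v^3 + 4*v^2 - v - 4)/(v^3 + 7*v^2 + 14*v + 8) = (v - 1)/(v + 2)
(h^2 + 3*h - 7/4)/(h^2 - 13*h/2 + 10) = (4*h^2 + 12*h - 7)/(2*(2*h^2 - 13*h + 20))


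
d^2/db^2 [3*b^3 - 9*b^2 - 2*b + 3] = 18*b - 18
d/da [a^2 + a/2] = 2*a + 1/2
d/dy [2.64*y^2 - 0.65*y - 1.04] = 5.28*y - 0.65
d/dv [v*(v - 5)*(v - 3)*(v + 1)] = 4*v^3 - 21*v^2 + 14*v + 15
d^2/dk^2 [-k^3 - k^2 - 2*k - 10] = -6*k - 2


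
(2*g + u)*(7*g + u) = 14*g^2 + 9*g*u + u^2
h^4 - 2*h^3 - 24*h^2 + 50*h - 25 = (h - 5)*(h - 1)^2*(h + 5)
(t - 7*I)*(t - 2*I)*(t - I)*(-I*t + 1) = -I*t^4 - 9*t^3 + 13*I*t^2 - 9*t + 14*I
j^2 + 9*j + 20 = (j + 4)*(j + 5)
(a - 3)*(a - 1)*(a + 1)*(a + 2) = a^4 - a^3 - 7*a^2 + a + 6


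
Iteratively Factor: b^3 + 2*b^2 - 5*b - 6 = (b + 3)*(b^2 - b - 2) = (b + 1)*(b + 3)*(b - 2)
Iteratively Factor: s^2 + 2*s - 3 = (s - 1)*(s + 3)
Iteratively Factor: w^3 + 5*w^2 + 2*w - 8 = (w + 2)*(w^2 + 3*w - 4) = (w - 1)*(w + 2)*(w + 4)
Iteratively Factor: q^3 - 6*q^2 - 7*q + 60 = (q + 3)*(q^2 - 9*q + 20) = (q - 4)*(q + 3)*(q - 5)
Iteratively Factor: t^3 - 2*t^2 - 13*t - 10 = (t + 2)*(t^2 - 4*t - 5) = (t + 1)*(t + 2)*(t - 5)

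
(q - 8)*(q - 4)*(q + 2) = q^3 - 10*q^2 + 8*q + 64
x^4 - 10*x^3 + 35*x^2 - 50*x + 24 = (x - 4)*(x - 3)*(x - 2)*(x - 1)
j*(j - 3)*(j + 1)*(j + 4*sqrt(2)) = j^4 - 2*j^3 + 4*sqrt(2)*j^3 - 8*sqrt(2)*j^2 - 3*j^2 - 12*sqrt(2)*j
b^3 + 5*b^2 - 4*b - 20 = (b - 2)*(b + 2)*(b + 5)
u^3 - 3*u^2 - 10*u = u*(u - 5)*(u + 2)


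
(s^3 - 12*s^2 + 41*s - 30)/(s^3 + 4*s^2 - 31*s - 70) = (s^2 - 7*s + 6)/(s^2 + 9*s + 14)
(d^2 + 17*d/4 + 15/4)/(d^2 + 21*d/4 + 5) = (d + 3)/(d + 4)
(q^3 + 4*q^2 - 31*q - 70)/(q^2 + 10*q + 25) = (q^3 + 4*q^2 - 31*q - 70)/(q^2 + 10*q + 25)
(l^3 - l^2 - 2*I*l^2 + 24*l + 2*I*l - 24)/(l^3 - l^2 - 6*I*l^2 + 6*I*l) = (l + 4*I)/l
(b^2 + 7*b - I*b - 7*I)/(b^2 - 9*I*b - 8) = (b + 7)/(b - 8*I)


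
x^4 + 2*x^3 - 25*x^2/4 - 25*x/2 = x*(x - 5/2)*(x + 2)*(x + 5/2)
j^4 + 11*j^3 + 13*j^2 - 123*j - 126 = (j - 3)*(j + 1)*(j + 6)*(j + 7)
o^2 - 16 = (o - 4)*(o + 4)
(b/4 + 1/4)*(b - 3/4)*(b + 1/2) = b^3/4 + 3*b^2/16 - 5*b/32 - 3/32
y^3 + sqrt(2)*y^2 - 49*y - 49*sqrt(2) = (y - 7)*(y + 7)*(y + sqrt(2))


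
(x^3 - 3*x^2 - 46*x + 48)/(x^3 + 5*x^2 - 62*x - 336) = (x - 1)/(x + 7)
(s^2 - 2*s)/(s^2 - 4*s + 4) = s/(s - 2)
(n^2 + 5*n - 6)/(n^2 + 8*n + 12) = (n - 1)/(n + 2)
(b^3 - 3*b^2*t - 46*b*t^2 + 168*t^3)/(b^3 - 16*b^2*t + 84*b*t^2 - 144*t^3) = (-b - 7*t)/(-b + 6*t)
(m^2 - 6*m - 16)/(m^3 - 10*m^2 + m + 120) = (m + 2)/(m^2 - 2*m - 15)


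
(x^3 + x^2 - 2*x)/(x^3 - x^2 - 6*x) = (x - 1)/(x - 3)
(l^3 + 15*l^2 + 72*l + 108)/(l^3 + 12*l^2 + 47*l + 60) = (l^2 + 12*l + 36)/(l^2 + 9*l + 20)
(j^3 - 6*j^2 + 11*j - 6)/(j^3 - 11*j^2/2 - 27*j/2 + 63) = 2*(j^2 - 3*j + 2)/(2*j^2 - 5*j - 42)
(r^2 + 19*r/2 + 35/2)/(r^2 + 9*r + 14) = (r + 5/2)/(r + 2)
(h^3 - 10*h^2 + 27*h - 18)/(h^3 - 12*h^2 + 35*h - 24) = (h - 6)/(h - 8)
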